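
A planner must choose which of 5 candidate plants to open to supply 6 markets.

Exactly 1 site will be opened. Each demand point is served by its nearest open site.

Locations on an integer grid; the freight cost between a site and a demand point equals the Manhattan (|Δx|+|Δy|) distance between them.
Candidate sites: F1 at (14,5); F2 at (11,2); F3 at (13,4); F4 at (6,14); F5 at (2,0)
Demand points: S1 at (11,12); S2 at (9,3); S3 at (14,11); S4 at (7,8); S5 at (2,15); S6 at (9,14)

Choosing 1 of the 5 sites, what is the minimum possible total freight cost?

Open {F4}.
  S1→F4 7, S2→F4 14, S3→F4 11, S4→F4 7, S5→F4 5, S6→F4 3  ⇒ total 47.
Compare {F1}: total 69.
Compare {F3}: total 69.
No size-1 selection does better; minimum is 47.

47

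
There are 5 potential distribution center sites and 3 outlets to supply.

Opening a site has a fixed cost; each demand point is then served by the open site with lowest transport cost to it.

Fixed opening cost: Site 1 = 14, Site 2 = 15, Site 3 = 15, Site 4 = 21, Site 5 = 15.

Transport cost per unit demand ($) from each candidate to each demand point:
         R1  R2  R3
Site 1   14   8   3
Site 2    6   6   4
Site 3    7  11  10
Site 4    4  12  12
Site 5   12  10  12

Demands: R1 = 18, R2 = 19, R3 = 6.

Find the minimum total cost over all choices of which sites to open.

246

Open {Site 2, Site 4}: assign each demand point to its cheapest open site.
  R1→Site 4 18×4=72, R2→Site 2 19×6=114, R3→Site 2 6×4=24
  transport cost 210, fixed 36 → total 246.
Compare {Site 1, Site 2, Site 4}: transport cost 204 + fixed 50 = 254.
Compare {Site 2}: transport cost 246 + fixed 15 = 261.
Compare {Site 2, Site 3, Site 4}: transport cost 210 + fixed 51 = 261.
All other subsets cost ≥ 254. Minimum total cost: 246.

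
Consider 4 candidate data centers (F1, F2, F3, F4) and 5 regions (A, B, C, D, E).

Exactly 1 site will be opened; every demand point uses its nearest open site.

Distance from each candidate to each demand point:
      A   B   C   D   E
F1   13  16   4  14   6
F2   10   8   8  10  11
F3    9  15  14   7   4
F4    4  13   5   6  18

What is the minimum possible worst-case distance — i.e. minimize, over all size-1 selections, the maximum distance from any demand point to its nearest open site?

11

Open {F2}.
  Farthest demand point is E at distance 11 (to F2); all others are ≤ 11.
With {F3} the worst case is 15.
With {F1} the worst case is 16.
No size-1 selection achieves below 11.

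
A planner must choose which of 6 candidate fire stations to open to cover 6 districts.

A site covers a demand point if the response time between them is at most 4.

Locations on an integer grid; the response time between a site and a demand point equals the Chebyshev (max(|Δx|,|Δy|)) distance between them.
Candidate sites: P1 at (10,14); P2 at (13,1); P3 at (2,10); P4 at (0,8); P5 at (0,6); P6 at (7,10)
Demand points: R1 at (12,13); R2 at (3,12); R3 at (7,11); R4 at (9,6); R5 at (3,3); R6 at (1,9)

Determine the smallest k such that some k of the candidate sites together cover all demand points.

Coverage sets (demand points within 4 of each site):
  P1: {R1, R3}
  P2: {}
  P3: {R2, R6}
  P4: {R2, R6}
  P5: {R5, R6}
  P6: {R2, R3, R4}
No 2 sites suffice: every size-2 union leaves at least one demand point uncovered.
But {P1, P5, P6} covers everything, so the minimum is 3.

3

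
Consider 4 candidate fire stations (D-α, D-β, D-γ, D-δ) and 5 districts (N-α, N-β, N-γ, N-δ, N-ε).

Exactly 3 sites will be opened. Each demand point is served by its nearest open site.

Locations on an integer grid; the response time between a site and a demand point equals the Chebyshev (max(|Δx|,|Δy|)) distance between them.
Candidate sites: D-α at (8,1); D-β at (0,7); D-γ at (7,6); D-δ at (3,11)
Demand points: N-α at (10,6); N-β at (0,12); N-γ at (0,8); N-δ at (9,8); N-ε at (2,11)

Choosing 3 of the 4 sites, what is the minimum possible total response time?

10

Open {D-β, D-γ, D-δ}.
  N-α→D-γ 3, N-β→D-δ 3, N-γ→D-β 1, N-δ→D-γ 2, N-ε→D-δ 1  ⇒ total 10.
Compare {D-α, D-γ, D-δ}: total 12.
Compare {D-α, D-β, D-γ}: total 15.
No size-3 selection does better; minimum is 10.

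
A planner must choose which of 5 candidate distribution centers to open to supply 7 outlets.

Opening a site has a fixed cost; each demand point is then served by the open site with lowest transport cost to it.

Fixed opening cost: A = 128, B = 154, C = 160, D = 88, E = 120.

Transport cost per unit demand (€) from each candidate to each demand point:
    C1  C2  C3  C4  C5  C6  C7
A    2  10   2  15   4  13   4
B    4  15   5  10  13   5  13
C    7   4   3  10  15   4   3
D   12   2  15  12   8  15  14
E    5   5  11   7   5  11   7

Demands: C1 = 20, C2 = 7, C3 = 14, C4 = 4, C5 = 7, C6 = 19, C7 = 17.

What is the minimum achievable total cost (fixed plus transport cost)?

Open {A, C}: assign each demand point to its cheapest open site.
  C1→A 20×2=40, C2→C 7×4=28, C3→A 14×2=28, C4→C 4×10=40, C5→A 7×4=28, C6→C 19×4=76, C7→C 17×3=51
  transport cost 291, fixed 288 → total 579.
Compare {C, E}: transport cost 360 + fixed 280 = 640.
Compare {C}: transport cost 482 + fixed 160 = 642.
Compare {A, B}: transport cost 369 + fixed 282 = 651.
All other subsets cost ≥ 640. Minimum total cost: 579.

579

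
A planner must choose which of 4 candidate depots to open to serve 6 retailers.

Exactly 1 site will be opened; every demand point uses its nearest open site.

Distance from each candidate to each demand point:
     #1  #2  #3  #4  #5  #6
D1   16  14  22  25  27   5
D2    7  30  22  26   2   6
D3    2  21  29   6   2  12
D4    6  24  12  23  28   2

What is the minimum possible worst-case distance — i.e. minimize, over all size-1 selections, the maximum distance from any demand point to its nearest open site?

Open {D1}.
  Farthest demand point is #5 at distance 27 (to D1); all others are ≤ 27.
With {D4} the worst case is 28.
With {D3} the worst case is 29.
No size-1 selection achieves below 27.

27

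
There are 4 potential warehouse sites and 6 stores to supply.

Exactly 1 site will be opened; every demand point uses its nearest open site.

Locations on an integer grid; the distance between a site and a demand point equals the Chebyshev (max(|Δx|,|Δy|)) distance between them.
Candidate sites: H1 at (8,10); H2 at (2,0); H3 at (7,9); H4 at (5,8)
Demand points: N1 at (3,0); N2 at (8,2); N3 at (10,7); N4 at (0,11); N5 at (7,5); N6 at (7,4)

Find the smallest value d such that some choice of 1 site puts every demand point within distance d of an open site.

8

Open {H4}.
  Farthest demand point is N1 at distance 8 (to H4); all others are ≤ 8.
With {H3} the worst case is 9.
With {H1} the worst case is 10.
No size-1 selection achieves below 8.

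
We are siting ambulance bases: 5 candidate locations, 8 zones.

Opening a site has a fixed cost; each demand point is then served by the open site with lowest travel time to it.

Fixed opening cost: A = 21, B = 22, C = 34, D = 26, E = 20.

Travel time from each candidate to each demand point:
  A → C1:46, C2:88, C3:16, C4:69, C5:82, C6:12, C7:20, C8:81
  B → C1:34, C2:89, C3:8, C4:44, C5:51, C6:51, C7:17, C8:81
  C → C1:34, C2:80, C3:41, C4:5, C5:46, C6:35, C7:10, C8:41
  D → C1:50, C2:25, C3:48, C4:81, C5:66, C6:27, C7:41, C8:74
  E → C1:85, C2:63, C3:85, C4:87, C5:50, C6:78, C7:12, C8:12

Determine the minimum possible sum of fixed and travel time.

Open {A, C, D, E}: assign each demand point to its cheapest open site.
  C1→C 34, C2→D 25, C3→A 16, C4→C 5, C5→C 46, C6→A 12, C7→C 10, C8→E 12
  travel time 160, fixed 101 → total 261.
Compare {B, C, D, E}: travel time 167 + fixed 102 = 269.
Compare {A, C, D}: travel time 189 + fixed 81 = 270.
Compare {A, C, E}: travel time 198 + fixed 75 = 273.
All other subsets cost ≥ 269. Minimum total cost: 261.

261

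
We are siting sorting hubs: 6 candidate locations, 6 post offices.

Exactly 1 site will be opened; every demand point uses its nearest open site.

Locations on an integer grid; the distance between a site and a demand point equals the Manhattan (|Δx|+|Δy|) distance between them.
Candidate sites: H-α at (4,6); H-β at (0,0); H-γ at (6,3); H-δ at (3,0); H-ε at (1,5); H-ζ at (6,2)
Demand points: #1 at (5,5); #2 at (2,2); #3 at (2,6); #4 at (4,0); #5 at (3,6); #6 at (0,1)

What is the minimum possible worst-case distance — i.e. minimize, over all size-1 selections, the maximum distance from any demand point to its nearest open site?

7

Open {H-δ}.
  Farthest demand point is #1 at distance 7 (to H-δ); all others are ≤ 7.
With {H-γ} the worst case is 8.
With {H-ε} the worst case is 8.
No size-1 selection achieves below 7.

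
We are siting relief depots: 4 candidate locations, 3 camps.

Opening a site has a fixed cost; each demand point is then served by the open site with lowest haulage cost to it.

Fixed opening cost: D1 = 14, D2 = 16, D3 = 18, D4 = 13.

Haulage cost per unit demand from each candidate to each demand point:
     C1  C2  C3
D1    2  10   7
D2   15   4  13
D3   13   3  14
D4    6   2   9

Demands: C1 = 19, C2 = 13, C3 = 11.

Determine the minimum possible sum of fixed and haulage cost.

168

Open {D1, D4}: assign each demand point to its cheapest open site.
  C1→D1 19×2=38, C2→D4 13×2=26, C3→D1 11×7=77
  haulage cost 141, fixed 27 → total 168.
Compare {D1, D2, D4}: haulage cost 141 + fixed 43 = 184.
Compare {D1, D3}: haulage cost 154 + fixed 32 = 186.
Compare {D1, D3, D4}: haulage cost 141 + fixed 45 = 186.
All other subsets cost ≥ 184. Minimum total cost: 168.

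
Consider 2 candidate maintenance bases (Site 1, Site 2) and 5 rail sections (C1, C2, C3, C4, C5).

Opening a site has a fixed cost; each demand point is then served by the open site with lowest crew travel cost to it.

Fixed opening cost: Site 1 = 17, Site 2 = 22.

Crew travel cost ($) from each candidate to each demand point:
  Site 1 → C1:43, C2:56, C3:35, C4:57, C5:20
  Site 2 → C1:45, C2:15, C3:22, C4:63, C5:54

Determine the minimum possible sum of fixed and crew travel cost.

Open {Site 1, Site 2}: assign each demand point to its cheapest open site.
  C1→Site 1 43, C2→Site 2 15, C3→Site 2 22, C4→Site 1 57, C5→Site 1 20
  crew travel cost 157, fixed 39 → total 196.
Compare {Site 2}: crew travel cost 199 + fixed 22 = 221.
Compare {Site 1}: crew travel cost 211 + fixed 17 = 228.

196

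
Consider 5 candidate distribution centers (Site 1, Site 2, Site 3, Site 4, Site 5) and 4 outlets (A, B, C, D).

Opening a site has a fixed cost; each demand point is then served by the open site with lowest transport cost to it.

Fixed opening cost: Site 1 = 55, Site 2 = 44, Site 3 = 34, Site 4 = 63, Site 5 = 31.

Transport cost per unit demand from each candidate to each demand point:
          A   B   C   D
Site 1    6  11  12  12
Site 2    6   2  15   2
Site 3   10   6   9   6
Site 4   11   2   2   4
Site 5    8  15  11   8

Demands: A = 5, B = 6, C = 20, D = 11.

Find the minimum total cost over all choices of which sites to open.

211

Open {Site 2, Site 4}: assign each demand point to its cheapest open site.
  A→Site 2 5×6=30, B→Site 2 6×2=12, C→Site 4 20×2=40, D→Site 2 11×2=22
  transport cost 104, fixed 107 → total 211.
Compare {Site 4}: transport cost 151 + fixed 63 = 214.
Compare {Site 4, Site 5}: transport cost 136 + fixed 94 = 230.
Compare {Site 2, Site 4, Site 5}: transport cost 104 + fixed 138 = 242.
All other subsets cost ≥ 214. Minimum total cost: 211.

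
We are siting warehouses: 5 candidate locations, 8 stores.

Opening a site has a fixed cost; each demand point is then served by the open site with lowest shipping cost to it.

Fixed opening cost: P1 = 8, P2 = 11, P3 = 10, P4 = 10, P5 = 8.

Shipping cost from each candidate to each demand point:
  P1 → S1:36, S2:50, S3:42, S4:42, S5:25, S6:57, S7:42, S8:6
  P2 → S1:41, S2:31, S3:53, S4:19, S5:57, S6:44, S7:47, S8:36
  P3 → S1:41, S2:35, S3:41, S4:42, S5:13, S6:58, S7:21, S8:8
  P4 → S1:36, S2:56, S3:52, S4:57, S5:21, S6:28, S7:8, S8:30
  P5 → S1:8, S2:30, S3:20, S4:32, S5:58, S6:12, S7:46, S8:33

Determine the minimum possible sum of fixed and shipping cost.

Open {P2, P3, P4, P5}: assign each demand point to its cheapest open site.
  S1→P5 8, S2→P5 30, S3→P5 20, S4→P2 19, S5→P3 13, S6→P5 12, S7→P4 8, S8→P3 8
  shipping cost 118, fixed 39 → total 157.
Compare {P3, P4, P5}: shipping cost 131 + fixed 28 = 159.
Compare {P2, P3, P5}: shipping cost 131 + fixed 29 = 160.
Compare {P1, P2, P4, P5}: shipping cost 124 + fixed 37 = 161.
All other subsets cost ≥ 159. Minimum total cost: 157.

157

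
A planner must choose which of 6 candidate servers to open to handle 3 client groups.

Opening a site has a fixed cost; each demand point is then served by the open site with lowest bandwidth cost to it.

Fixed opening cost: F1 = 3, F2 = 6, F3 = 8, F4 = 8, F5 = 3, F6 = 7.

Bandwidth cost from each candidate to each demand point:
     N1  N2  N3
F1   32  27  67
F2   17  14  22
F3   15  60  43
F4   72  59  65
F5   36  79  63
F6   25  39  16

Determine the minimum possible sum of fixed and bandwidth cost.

59

Open {F2}: assign each demand point to its cheapest open site.
  N1→F2 17, N2→F2 14, N3→F2 22
  bandwidth cost 53, fixed 6 → total 59.
Compare {F2, F6}: bandwidth cost 47 + fixed 13 = 60.
Compare {F1, F2}: bandwidth cost 53 + fixed 9 = 62.
Compare {F2, F5}: bandwidth cost 53 + fixed 9 = 62.
All other subsets cost ≥ 60. Minimum total cost: 59.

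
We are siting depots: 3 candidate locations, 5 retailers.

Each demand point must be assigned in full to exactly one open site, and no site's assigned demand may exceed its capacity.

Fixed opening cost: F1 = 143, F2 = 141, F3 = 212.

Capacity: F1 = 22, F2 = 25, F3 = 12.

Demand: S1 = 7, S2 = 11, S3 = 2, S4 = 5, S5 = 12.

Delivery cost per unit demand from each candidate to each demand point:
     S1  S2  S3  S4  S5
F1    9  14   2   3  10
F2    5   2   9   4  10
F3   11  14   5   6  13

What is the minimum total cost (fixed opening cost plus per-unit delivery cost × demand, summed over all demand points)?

Open {F1, F2}; cheapest assignment that respects the capacities:
  F1 (cap 22, load 19): S3, S4, S5 — cost 2×2 + 5×3 + 12×10 = 139
  F2 (cap 25, load 18): S1, S2 — cost 7×5 + 11×2 = 57
  Shipping 196, fixed 284 → total 480.
  Any other capacity-feasible assignment to {F1, F2} ships for at least 196.
Compare {F2, F3}: its best feasible assignment gives total 604.
Compare {F1, F2, F3}: its best feasible assignment gives total 692.
Every other set of open sites that can feasibly serve all demand totals ≥ 604 even under its best assignment. Minimum: 480.

480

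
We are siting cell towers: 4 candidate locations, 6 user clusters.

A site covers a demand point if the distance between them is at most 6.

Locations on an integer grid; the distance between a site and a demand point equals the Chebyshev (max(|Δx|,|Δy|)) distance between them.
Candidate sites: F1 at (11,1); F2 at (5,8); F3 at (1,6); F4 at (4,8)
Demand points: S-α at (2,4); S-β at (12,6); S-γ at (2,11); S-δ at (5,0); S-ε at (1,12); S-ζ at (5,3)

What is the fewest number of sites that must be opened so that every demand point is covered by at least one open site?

2

Coverage sets (demand points within 6 of each site):
  F1: {S-β, S-δ, S-ζ}
  F2: {S-α, S-γ, S-ε, S-ζ}
  F3: {S-α, S-γ, S-δ, S-ε, S-ζ}
  F4: {S-α, S-γ, S-ε, S-ζ}
No single site covers all 6 demand points.
But {F1, F2} covers everything, so the minimum is 2.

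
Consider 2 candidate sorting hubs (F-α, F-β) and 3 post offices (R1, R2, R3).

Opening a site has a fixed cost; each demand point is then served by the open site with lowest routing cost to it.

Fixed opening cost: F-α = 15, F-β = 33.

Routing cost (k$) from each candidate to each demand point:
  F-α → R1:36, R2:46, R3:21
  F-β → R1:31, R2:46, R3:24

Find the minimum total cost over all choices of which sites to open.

118

Open {F-α}: assign each demand point to its cheapest open site.
  R1→F-α 36, R2→F-α 46, R3→F-α 21
  routing cost 103, fixed 15 → total 118.
Compare {F-β}: routing cost 101 + fixed 33 = 134.
Compare {F-α, F-β}: routing cost 98 + fixed 48 = 146.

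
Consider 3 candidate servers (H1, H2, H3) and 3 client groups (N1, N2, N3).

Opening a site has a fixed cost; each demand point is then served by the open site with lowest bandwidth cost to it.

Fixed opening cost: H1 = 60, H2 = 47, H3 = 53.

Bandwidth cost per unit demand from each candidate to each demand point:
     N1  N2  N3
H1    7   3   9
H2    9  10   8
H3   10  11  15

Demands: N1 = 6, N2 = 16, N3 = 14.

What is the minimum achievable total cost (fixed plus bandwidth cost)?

276

Open {H1}: assign each demand point to its cheapest open site.
  N1→H1 6×7=42, N2→H1 16×3=48, N3→H1 14×9=126
  bandwidth cost 216, fixed 60 → total 276.
Compare {H1, H2}: bandwidth cost 202 + fixed 107 = 309.
Compare {H1, H3}: bandwidth cost 216 + fixed 113 = 329.
Compare {H1, H2, H3}: bandwidth cost 202 + fixed 160 = 362.
All other subsets cost ≥ 309. Minimum total cost: 276.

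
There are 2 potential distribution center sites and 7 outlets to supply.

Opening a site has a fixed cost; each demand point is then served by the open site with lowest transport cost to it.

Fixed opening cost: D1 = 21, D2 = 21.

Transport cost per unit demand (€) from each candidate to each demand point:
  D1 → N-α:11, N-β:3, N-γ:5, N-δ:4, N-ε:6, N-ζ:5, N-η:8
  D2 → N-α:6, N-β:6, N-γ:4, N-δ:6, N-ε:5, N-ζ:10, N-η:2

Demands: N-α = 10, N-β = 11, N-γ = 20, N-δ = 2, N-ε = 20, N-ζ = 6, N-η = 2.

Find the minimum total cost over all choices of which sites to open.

Open {D1, D2}: assign each demand point to its cheapest open site.
  N-α→D2 10×6=60, N-β→D1 11×3=33, N-γ→D2 20×4=80, N-δ→D1 2×4=8, N-ε→D2 20×5=100, N-ζ→D1 6×5=30, N-η→D2 2×2=4
  transport cost 315, fixed 42 → total 357.
Compare {D2}: transport cost 382 + fixed 21 = 403.
Compare {D1}: transport cost 417 + fixed 21 = 438.

357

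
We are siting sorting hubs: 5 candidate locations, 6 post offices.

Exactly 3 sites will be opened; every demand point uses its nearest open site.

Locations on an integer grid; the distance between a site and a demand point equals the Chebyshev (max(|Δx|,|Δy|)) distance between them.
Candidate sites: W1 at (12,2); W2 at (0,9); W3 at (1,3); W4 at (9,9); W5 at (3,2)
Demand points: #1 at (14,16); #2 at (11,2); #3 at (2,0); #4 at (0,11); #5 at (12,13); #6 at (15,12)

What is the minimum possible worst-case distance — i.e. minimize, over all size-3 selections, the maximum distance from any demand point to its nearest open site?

7

Open {W2, W3, W4}.
  Farthest demand point is #1 at distance 7 (to W4); all others are ≤ 7.
With {W2, W4, W5} the worst case is 7.
With {W1, W3, W4} the worst case is 8.
No size-3 selection achieves below 7.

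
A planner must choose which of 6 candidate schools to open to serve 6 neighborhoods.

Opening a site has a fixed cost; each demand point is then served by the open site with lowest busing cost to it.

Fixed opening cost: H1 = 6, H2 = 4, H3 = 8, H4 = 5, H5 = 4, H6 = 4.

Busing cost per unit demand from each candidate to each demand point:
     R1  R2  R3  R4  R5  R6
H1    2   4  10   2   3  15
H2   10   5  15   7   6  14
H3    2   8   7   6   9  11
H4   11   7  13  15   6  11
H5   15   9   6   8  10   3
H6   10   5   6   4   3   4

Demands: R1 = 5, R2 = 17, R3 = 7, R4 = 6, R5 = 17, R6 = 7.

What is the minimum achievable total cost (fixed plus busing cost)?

214

Open {H1, H5}: assign each demand point to its cheapest open site.
  R1→H1 5×2=10, R2→H1 17×4=68, R3→H5 7×6=42, R4→H1 6×2=12, R5→H1 17×3=51, R6→H5 7×3=21
  busing cost 204, fixed 10 → total 214.
Compare {H1, H2, H5}: busing cost 204 + fixed 14 = 218.
Compare {H1, H5, H6}: busing cost 204 + fixed 14 = 218.
Compare {H1, H4, H5}: busing cost 204 + fixed 15 = 219.
All other subsets cost ≥ 218. Minimum total cost: 214.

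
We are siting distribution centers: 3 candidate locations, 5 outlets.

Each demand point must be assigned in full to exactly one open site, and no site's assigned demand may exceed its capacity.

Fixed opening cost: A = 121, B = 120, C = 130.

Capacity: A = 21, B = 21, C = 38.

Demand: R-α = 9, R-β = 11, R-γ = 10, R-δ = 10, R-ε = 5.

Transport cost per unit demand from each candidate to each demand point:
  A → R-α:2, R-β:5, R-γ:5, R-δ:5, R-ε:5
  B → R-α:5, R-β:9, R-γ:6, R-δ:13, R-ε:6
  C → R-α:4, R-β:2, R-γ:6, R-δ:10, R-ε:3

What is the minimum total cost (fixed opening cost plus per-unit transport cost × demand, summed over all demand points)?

Open {A, C}; cheapest assignment that respects the capacities:
  A (cap 21, load 19): R-α, R-δ — cost 9×2 + 10×5 = 68
  C (cap 38, load 26): R-β, R-γ, R-ε — cost 11×2 + 10×6 + 5×3 = 97
  Shipping 165, fixed 251 → total 416.
  Any other capacity-feasible assignment to {A, C} ships for at least 165.
Compare {B, C}: its best feasible assignment gives total 483.
Compare {A, B, C}: its best feasible assignment gives total 536.
Every other set of open sites that can feasibly serve all demand totals ≥ 483 even under its best assignment. Minimum: 416.

416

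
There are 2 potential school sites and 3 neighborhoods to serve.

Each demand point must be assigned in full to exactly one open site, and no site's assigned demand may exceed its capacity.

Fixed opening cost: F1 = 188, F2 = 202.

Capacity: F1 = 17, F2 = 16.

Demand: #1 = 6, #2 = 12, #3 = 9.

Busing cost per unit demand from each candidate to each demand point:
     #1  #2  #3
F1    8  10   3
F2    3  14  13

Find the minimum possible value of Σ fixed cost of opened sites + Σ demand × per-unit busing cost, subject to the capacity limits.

633

Open {F1, F2}; cheapest assignment that respects the capacities:
  F1 (cap 17, load 15): #1, #3 — cost 6×8 + 9×3 = 75
  F2 (cap 16, load 12): #2 — cost 12×14 = 168
  Shipping 243, fixed 390 → total 633.
  Any other capacity-feasible assignment to {F1, F2} ships for at least 243.
Total demand is 27 and no other set of sites has combined capacity ≥ 27, so {F1, F2} is the only feasible choice of open sites. Minimum: 633.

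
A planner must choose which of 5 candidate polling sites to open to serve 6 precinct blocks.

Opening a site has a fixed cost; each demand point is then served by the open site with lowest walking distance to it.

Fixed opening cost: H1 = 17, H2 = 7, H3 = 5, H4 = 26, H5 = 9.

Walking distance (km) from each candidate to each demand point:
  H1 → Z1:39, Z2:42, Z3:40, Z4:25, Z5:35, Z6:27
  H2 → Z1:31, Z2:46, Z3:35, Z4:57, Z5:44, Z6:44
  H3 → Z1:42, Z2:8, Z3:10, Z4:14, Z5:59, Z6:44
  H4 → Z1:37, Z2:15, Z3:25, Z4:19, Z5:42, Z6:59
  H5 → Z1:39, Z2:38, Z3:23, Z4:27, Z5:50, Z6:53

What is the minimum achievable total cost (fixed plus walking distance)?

Open {H1, H2, H3}: assign each demand point to its cheapest open site.
  Z1→H2 31, Z2→H3 8, Z3→H3 10, Z4→H3 14, Z5→H1 35, Z6→H1 27
  walking distance 125, fixed 29 → total 154.
Compare {H1, H3}: walking distance 133 + fixed 22 = 155.
Compare {H2, H3}: walking distance 151 + fixed 12 = 163.
Compare {H1, H2, H3, H5}: walking distance 125 + fixed 38 = 163.
All other subsets cost ≥ 155. Minimum total cost: 154.

154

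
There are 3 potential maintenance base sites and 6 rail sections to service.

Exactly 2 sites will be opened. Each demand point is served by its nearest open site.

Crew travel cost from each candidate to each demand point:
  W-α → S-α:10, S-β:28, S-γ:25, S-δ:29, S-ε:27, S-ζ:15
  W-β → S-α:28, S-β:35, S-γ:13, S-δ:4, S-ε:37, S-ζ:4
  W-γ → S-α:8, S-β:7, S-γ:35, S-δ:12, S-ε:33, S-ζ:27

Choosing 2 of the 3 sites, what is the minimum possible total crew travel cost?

Open {W-β, W-γ}.
  S-α→W-γ 8, S-β→W-γ 7, S-γ→W-β 13, S-δ→W-β 4, S-ε→W-γ 33, S-ζ→W-β 4  ⇒ total 69.
Compare {W-α, W-β}: total 86.
Compare {W-α, W-γ}: total 94.

69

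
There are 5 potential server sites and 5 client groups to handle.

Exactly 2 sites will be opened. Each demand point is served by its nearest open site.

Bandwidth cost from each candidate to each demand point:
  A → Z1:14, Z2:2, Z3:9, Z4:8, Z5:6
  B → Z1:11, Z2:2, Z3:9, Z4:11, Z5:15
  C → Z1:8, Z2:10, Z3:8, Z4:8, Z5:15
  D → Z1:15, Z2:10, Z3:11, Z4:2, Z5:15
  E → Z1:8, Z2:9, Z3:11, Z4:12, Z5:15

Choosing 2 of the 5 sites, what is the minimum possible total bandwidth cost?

32

Open {A, C}.
  Z1→C 8, Z2→A 2, Z3→C 8, Z4→A 8, Z5→A 6  ⇒ total 32.
Compare {A, D}: total 33.
Compare {A, E}: total 33.
No size-2 selection does better; minimum is 32.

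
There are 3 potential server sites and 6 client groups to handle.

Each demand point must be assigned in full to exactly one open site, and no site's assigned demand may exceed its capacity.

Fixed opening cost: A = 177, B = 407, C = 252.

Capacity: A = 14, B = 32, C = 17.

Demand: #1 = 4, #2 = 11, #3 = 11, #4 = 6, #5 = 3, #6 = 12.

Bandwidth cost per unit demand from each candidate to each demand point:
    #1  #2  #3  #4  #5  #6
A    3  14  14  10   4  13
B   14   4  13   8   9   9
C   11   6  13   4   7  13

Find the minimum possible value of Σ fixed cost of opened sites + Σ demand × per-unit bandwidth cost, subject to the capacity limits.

Open {B, C}; cheapest assignment that respects the capacities:
  B (cap 32, load 30): #1, #2, #5, #6 — cost 4×14 + 11×4 + 3×9 + 12×9 = 235
  C (cap 17, load 17): #3, #4 — cost 11×13 + 6×4 = 167
  Shipping 402, fixed 659 → total 1061.
  Any other capacity-feasible assignment to {B, C} ships for at least 402.
Compare {A, B, C}: its best feasible assignment gives total 1179.
Every other set of open sites that can feasibly serve all demand totals ≥ 1179 even under its best assignment. Minimum: 1061.

1061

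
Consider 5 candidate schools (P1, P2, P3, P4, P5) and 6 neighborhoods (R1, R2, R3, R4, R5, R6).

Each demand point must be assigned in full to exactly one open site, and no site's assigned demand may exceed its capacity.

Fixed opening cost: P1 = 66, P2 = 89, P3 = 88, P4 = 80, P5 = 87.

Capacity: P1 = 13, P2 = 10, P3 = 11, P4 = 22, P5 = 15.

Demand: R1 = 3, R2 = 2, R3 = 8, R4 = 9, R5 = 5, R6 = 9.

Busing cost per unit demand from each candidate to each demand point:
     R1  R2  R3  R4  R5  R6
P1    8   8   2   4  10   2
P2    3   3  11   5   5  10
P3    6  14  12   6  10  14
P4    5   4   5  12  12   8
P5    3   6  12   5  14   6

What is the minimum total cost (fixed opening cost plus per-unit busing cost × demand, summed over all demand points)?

405

Open {P4, P5}; cheapest assignment that respects the capacities:
  P4 (cap 22, load 22): R3, R5, R6 — cost 8×5 + 5×12 + 9×8 = 172
  P5 (cap 15, load 14): R1, R2, R4 — cost 3×3 + 2×6 + 9×5 = 66
  Shipping 238, fixed 167 → total 405.
  Any other capacity-feasible assignment to {P4, P5} ships for at least 238.
Compare {P1, P4, P5}: its best feasible assignment gives total 413.
Compare {P1, P2, P4}: its best feasible assignment gives total 421.
Every other set of open sites that can feasibly serve all demand totals ≥ 413 even under its best assignment. Minimum: 405.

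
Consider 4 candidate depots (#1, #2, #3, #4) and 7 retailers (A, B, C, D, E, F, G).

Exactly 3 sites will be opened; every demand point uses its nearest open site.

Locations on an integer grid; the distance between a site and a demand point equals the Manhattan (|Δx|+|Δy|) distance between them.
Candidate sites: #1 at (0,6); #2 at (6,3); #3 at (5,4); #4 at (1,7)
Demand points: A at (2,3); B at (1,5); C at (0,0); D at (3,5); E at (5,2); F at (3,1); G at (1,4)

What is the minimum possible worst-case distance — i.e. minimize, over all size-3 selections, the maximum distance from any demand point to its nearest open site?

6

Open {#1, #2, #3}.
  Farthest demand point is C at distance 6 (to #1); all others are ≤ 6.
With {#1, #2, #4} the worst case is 6.
With {#1, #3, #4} the worst case is 6.
No size-3 selection achieves below 6.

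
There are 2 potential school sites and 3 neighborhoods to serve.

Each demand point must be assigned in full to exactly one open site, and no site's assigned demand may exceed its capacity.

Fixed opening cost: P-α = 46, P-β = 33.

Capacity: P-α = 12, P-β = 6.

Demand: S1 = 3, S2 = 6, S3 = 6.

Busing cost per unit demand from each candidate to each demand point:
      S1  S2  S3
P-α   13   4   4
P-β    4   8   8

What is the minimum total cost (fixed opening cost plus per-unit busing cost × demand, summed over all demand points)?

Open {P-α, P-β}; cheapest assignment that respects the capacities:
  P-α (cap 12, load 12): S2, S3 — cost 6×4 + 6×4 = 48
  P-β (cap 6, load 3): S1 — cost 3×4 = 12
  Shipping 60, fixed 79 → total 139.
  Any other capacity-feasible assignment to {P-α, P-β} ships for at least 60.
Total demand is 15 and no other set of sites has combined capacity ≥ 15, so {P-α, P-β} is the only feasible choice of open sites. Minimum: 139.

139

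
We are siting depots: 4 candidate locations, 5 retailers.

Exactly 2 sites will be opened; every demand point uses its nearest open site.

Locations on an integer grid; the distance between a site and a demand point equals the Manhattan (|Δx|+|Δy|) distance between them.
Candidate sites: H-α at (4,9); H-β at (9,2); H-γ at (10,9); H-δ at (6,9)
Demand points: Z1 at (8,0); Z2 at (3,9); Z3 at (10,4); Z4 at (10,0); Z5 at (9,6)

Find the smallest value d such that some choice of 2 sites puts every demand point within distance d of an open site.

4

Open {H-α, H-β}.
  Farthest demand point is Z5 at distance 4 (to H-β); all others are ≤ 4.
With {H-β, H-δ} the worst case is 4.
With {H-β, H-γ} the worst case is 7.
No size-2 selection achieves below 4.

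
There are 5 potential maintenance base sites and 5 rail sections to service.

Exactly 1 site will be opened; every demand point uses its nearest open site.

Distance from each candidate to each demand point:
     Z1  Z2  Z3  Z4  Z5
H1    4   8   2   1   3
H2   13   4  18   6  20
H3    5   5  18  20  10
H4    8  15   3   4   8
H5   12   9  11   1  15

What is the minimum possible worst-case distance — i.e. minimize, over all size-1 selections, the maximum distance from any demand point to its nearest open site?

Open {H1}.
  Farthest demand point is Z2 at distance 8 (to H1); all others are ≤ 8.
With {H4} the worst case is 15.
With {H5} the worst case is 15.
No size-1 selection achieves below 8.

8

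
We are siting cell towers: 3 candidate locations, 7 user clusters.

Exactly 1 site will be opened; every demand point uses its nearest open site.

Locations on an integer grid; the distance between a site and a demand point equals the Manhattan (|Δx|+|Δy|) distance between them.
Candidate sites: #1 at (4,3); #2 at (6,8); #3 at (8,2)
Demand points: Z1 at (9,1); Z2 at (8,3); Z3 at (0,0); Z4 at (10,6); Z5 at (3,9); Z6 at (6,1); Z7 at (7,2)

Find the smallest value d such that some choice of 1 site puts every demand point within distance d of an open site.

Open {#1}.
  Farthest demand point is Z4 at distance 9 (to #1); all others are ≤ 9.
With {#3} the worst case is 12.
With {#2} the worst case is 14.
No size-1 selection achieves below 9.

9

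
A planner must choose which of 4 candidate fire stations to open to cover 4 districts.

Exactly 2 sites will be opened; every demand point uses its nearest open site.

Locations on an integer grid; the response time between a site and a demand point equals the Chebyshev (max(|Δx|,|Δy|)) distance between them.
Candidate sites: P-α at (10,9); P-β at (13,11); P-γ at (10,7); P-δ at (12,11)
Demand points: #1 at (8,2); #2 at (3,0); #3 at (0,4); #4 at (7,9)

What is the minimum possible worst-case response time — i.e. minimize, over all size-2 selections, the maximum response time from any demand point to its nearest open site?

10

Open {P-α, P-β}.
  Farthest demand point is #3 at response time 10 (to P-α); all others are ≤ 10.
With {P-α, P-γ} the worst case is 10.
With {P-α, P-δ} the worst case is 10.
No size-2 selection achieves below 10.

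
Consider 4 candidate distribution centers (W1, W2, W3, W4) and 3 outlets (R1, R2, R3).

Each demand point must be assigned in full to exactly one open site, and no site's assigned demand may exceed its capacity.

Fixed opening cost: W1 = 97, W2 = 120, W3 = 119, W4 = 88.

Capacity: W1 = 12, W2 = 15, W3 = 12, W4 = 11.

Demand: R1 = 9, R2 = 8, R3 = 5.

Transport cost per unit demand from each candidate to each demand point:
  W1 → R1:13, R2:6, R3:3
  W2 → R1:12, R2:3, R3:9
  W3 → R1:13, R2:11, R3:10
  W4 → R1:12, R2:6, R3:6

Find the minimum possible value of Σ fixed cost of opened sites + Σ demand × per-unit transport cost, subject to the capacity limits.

385

Open {W2, W4}; cheapest assignment that respects the capacities:
  W2 (cap 15, load 13): R2, R3 — cost 8×3 + 5×9 = 69
  W4 (cap 11, load 9): R1 — cost 9×12 = 108
  Shipping 177, fixed 208 → total 385.
  Any other capacity-feasible assignment to {W2, W4} ships for at least 177.
Compare {W1, W2}: its best feasible assignment gives total 403.
Compare {W2, W3}: its best feasible assignment gives total 425.
Every other set of open sites that can feasibly serve all demand totals ≥ 403 even under its best assignment. Minimum: 385.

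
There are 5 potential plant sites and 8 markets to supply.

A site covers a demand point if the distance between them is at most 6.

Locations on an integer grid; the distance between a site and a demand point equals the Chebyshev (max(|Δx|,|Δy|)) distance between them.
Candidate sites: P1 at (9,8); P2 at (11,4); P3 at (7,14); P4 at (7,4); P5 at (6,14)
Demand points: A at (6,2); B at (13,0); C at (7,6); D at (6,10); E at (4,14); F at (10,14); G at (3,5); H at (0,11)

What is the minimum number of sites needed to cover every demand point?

Coverage sets (demand points within 6 of each site):
  P1: {A, C, D, E, F, G}
  P2: {A, B, C, D}
  P3: {D, E, F}
  P4: {A, B, C, D, G}
  P5: {D, E, F, H}
No single site covers all 8 demand points.
But {P4, P5} covers everything, so the minimum is 2.

2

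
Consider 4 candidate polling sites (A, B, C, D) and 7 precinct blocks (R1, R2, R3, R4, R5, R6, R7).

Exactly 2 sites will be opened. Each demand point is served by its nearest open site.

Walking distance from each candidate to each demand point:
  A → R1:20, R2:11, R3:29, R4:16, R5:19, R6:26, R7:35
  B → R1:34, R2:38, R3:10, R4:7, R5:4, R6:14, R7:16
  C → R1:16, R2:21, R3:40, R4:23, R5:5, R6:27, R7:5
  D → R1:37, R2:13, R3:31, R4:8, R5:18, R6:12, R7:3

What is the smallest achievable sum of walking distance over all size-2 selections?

Open {B, C}.
  R1→C 16, R2→C 21, R3→B 10, R4→B 7, R5→B 4, R6→B 14, R7→C 5  ⇒ total 77.
Compare {A, B}: total 82.
Compare {B, D}: total 83.
No size-2 selection does better; minimum is 77.

77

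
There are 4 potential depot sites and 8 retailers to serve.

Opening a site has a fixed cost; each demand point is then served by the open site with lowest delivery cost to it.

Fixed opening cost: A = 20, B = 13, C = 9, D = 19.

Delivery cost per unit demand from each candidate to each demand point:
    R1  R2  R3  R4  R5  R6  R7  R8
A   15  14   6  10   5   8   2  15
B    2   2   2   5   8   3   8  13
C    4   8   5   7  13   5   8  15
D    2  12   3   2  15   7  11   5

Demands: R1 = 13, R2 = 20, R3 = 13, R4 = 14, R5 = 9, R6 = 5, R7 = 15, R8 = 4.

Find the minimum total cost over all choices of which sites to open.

Open {A, B, D}: assign each demand point to its cheapest open site.
  R1→B 13×2=26, R2→B 20×2=40, R3→B 13×2=26, R4→D 14×2=28, R5→A 9×5=45, R6→B 5×3=15, R7→A 15×2=30, R8→D 4×5=20
  delivery cost 230, fixed 52 → total 282.
Compare {A, B, C, D}: delivery cost 230 + fixed 61 = 291.
Compare {A, B}: delivery cost 304 + fixed 33 = 337.
Compare {A, B, C}: delivery cost 304 + fixed 42 = 346.
All other subsets cost ≥ 291. Minimum total cost: 282.

282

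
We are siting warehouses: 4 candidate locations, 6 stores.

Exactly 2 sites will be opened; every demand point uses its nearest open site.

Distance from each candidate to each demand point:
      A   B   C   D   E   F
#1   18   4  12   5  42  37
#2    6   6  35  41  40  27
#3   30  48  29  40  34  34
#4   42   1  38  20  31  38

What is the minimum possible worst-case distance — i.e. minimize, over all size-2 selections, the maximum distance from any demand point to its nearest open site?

34

Open {#1, #3}.
  Farthest demand point is E at distance 34 (to #3); all others are ≤ 34.
With {#3, #4} the worst case is 34.
With {#2, #4} the worst case is 35.
No size-2 selection achieves below 34.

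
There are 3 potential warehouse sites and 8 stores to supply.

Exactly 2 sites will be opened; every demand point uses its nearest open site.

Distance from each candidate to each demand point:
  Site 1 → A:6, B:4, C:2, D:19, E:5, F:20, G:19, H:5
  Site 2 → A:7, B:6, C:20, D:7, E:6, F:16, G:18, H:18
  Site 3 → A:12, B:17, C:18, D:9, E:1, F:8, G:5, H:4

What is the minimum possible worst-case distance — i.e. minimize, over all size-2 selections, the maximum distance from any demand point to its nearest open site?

9

Open {Site 1, Site 3}.
  Farthest demand point is D at distance 9 (to Site 3); all others are ≤ 9.
With {Site 1, Site 2} the worst case is 18.
With {Site 2, Site 3} the worst case is 18.
No size-2 selection achieves below 9.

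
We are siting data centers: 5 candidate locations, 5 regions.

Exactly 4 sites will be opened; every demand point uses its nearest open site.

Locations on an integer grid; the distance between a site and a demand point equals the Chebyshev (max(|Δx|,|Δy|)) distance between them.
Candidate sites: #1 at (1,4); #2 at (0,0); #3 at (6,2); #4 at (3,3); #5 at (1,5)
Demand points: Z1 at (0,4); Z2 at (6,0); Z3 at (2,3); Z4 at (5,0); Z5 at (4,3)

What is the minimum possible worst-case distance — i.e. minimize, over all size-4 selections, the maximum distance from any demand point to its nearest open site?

Open {#1, #2, #3, #4}.
  Farthest demand point is Z2 at distance 2 (to #3); all others are ≤ 2.
With {#1, #2, #3, #5} the worst case is 2.
With {#1, #3, #4, #5} the worst case is 2.
No size-4 selection achieves below 2.

2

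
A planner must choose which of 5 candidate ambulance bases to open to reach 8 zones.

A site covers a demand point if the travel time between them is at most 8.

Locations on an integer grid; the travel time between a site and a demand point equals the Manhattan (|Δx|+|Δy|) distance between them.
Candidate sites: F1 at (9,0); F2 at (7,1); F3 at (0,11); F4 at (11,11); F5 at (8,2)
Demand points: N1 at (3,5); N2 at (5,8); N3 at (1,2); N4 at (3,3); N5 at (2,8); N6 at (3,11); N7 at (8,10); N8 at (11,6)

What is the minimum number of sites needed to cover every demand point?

Coverage sets (demand points within 8 of each site):
  F1: {N8}
  F2: {N1, N3, N4}
  F3: {N2, N5, N6}
  F4: {N6, N7, N8}
  F5: {N1, N3, N4, N7, N8}
No single site covers all 8 demand points.
But {F3, F5} covers everything, so the minimum is 2.

2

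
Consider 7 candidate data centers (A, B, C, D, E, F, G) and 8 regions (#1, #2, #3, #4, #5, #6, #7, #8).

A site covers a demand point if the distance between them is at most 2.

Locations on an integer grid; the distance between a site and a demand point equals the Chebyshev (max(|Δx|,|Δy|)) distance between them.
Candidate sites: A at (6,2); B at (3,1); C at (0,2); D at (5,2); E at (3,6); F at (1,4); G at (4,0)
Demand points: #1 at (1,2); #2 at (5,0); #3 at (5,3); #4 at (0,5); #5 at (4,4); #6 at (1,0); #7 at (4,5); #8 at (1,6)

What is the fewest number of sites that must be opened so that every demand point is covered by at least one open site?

Coverage sets (demand points within 2 of each site):
  A: {#2, #3, #5}
  B: {#1, #2, #3, #6}
  C: {#1, #6}
  D: {#2, #3, #5}
  E: {#5, #7, #8}
  F: {#1, #4, #8}
  G: {#2}
No 2 sites suffice: every size-2 union leaves at least one demand point uncovered.
But {B, E, F} covers everything, so the minimum is 3.

3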